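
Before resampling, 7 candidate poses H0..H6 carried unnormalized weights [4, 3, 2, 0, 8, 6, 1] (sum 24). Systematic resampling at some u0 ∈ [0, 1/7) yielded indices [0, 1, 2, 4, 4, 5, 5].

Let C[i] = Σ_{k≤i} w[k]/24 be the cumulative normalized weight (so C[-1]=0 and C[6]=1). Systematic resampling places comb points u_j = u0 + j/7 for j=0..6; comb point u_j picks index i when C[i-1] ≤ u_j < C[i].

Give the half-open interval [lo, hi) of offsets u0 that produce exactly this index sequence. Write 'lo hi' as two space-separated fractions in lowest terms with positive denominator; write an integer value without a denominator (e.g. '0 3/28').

1/42 5/56

C = [1/6, 7/24, 3/8, 3/8, 17/24, 23/24, 1]
j=0 picked index 0: u0 ∈ [0, 1/6)
j=1 picked index 1: u0 ∈ [1/42, 25/168)
j=2 picked index 2: u0 ∈ [1/168, 5/56)
j=3 picked index 4: u0 ∈ [-3/56, 47/168)
j=4 picked index 4: u0 ∈ [-11/56, 23/168)
j=5 picked index 5: u0 ∈ [-1/168, 41/168)
j=6 picked index 5: u0 ∈ [-25/168, 17/168)
intersection: [1/42, 5/56)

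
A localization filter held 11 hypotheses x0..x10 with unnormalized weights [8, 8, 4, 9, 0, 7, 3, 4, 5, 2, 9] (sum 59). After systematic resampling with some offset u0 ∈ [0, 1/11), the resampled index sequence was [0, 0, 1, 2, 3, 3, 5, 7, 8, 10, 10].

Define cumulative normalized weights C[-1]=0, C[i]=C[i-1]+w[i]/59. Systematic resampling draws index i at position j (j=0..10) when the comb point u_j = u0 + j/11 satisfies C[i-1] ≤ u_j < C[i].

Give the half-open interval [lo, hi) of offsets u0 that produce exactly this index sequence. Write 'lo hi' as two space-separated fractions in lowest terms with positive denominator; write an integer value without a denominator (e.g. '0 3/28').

19/649 24/649

C = [8/59, 16/59, 20/59, 29/59, 29/59, 36/59, 39/59, 43/59, 48/59, 50/59, 1]
j=0 picked index 0: u0 ∈ [0, 8/59)
j=1 picked index 0: u0 ∈ [-1/11, 29/649)
j=2 picked index 1: u0 ∈ [-30/649, 58/649)
j=3 picked index 2: u0 ∈ [-1/649, 43/649)
j=4 picked index 3: u0 ∈ [-16/649, 83/649)
j=5 picked index 3: u0 ∈ [-75/649, 24/649)
j=6 picked index 5: u0 ∈ [-35/649, 42/649)
j=7 picked index 7: u0 ∈ [16/649, 60/649)
j=8 picked index 8: u0 ∈ [1/649, 56/649)
j=9 picked index 10: u0 ∈ [19/649, 2/11)
j=10 picked index 10: u0 ∈ [-40/649, 1/11)
intersection: [19/649, 24/649)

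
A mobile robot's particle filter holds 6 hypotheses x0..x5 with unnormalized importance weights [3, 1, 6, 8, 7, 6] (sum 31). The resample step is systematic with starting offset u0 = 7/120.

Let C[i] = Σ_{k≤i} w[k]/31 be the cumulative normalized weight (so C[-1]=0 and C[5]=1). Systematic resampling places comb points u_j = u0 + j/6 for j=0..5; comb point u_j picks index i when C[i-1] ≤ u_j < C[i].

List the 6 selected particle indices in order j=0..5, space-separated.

0 2 3 3 4 5

C = [3/31, 4/31, 10/31, 18/31, 25/31, 1]
j=0: u_0=7/120 ∈ [0, 3/31) → index 0
j=1: u_1=9/40 ∈ [4/31, 10/31) → index 2
j=2: u_2=47/120 ∈ [10/31, 18/31) → index 3
j=3: u_3=67/120 ∈ [10/31, 18/31) → index 3
j=4: u_4=29/40 ∈ [18/31, 25/31) → index 4
j=5: u_5=107/120 ∈ [25/31, 1) → index 5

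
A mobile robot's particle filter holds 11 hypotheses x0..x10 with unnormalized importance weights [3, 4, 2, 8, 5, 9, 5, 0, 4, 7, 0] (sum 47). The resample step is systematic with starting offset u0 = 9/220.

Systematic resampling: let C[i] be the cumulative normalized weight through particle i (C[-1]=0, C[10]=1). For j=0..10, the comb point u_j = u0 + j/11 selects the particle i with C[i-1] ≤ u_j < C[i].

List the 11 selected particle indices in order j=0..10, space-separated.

0 1 3 3 4 5 5 6 8 9 9

C = [3/47, 7/47, 9/47, 17/47, 22/47, 31/47, 36/47, 36/47, 40/47, 1, 1]
j=0: u_0=9/220 ∈ [0, 3/47) → index 0
j=1: u_1=29/220 ∈ [3/47, 7/47) → index 1
j=2: u_2=49/220 ∈ [9/47, 17/47) → index 3
j=3: u_3=69/220 ∈ [9/47, 17/47) → index 3
j=4: u_4=89/220 ∈ [17/47, 22/47) → index 4
j=5: u_5=109/220 ∈ [22/47, 31/47) → index 5
j=6: u_6=129/220 ∈ [22/47, 31/47) → index 5
j=7: u_7=149/220 ∈ [31/47, 36/47) → index 6
j=8: u_8=169/220 ∈ [36/47, 40/47) → index 8
j=9: u_9=189/220 ∈ [40/47, 1) → index 9
j=10: u_10=19/20 ∈ [40/47, 1) → index 9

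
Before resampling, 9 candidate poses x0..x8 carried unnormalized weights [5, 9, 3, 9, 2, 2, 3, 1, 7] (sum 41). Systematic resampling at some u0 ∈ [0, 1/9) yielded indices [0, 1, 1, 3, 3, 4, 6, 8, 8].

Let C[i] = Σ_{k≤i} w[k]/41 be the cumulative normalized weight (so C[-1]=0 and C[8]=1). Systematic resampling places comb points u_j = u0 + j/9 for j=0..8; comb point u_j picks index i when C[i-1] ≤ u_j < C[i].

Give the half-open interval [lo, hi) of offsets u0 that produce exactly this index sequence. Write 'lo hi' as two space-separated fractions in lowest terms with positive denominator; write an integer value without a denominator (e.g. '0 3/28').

C = [5/41, 14/41, 17/41, 26/41, 28/41, 30/41, 33/41, 34/41, 1]
j=0 picked index 0: u0 ∈ [0, 5/41)
j=1 picked index 1: u0 ∈ [4/369, 85/369)
j=2 picked index 1: u0 ∈ [-37/369, 44/369)
j=3 picked index 3: u0 ∈ [10/123, 37/123)
j=4 picked index 3: u0 ∈ [-11/369, 70/369)
j=5 picked index 4: u0 ∈ [29/369, 47/369)
j=6 picked index 6: u0 ∈ [8/123, 17/123)
j=7 picked index 8: u0 ∈ [19/369, 2/9)
j=8 picked index 8: u0 ∈ [-22/369, 1/9)
intersection: [10/123, 1/9)

10/123 1/9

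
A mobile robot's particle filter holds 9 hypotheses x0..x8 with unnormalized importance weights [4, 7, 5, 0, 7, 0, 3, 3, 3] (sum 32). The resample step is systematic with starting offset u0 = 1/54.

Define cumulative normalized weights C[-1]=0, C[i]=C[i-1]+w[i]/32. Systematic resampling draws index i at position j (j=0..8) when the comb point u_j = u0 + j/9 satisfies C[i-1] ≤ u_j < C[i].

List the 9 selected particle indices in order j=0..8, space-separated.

0 1 1 2 2 4 4 6 8

C = [1/8, 11/32, 1/2, 1/2, 23/32, 23/32, 13/16, 29/32, 1]
j=0: u_0=1/54 ∈ [0, 1/8) → index 0
j=1: u_1=7/54 ∈ [1/8, 11/32) → index 1
j=2: u_2=13/54 ∈ [1/8, 11/32) → index 1
j=3: u_3=19/54 ∈ [11/32, 1/2) → index 2
j=4: u_4=25/54 ∈ [11/32, 1/2) → index 2
j=5: u_5=31/54 ∈ [1/2, 23/32) → index 4
j=6: u_6=37/54 ∈ [1/2, 23/32) → index 4
j=7: u_7=43/54 ∈ [23/32, 13/16) → index 6
j=8: u_8=49/54 ∈ [29/32, 1) → index 8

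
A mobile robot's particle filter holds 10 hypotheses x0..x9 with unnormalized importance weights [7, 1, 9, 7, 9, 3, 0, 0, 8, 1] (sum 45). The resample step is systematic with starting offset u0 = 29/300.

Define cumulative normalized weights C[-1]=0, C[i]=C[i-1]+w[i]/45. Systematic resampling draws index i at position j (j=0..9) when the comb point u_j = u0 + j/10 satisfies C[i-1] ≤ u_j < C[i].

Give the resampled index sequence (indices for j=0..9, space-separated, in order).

C = [7/45, 8/45, 17/45, 8/15, 11/15, 4/5, 4/5, 4/5, 44/45, 1]
j=0: u_0=29/300 ∈ [0, 7/45) → index 0
j=1: u_1=59/300 ∈ [8/45, 17/45) → index 2
j=2: u_2=89/300 ∈ [8/45, 17/45) → index 2
j=3: u_3=119/300 ∈ [17/45, 8/15) → index 3
j=4: u_4=149/300 ∈ [17/45, 8/15) → index 3
j=5: u_5=179/300 ∈ [8/15, 11/15) → index 4
j=6: u_6=209/300 ∈ [8/15, 11/15) → index 4
j=7: u_7=239/300 ∈ [11/15, 4/5) → index 5
j=8: u_8=269/300 ∈ [4/5, 44/45) → index 8
j=9: u_9=299/300 ∈ [44/45, 1) → index 9

0 2 2 3 3 4 4 5 8 9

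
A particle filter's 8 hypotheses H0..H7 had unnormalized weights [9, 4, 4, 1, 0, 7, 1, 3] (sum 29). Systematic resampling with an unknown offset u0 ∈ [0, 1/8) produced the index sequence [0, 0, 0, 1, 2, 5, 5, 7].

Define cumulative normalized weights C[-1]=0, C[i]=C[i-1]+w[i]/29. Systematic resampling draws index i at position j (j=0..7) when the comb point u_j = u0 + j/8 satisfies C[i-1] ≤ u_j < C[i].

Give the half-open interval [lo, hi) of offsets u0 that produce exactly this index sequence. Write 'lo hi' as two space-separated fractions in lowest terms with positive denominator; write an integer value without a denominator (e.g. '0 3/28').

C = [9/29, 13/29, 17/29, 18/29, 18/29, 25/29, 26/29, 1]
j=0 picked index 0: u0 ∈ [0, 9/29)
j=1 picked index 0: u0 ∈ [-1/8, 43/232)
j=2 picked index 0: u0 ∈ [-1/4, 7/116)
j=3 picked index 1: u0 ∈ [-15/232, 17/232)
j=4 picked index 2: u0 ∈ [-3/58, 5/58)
j=5 picked index 5: u0 ∈ [-1/232, 55/232)
j=6 picked index 5: u0 ∈ [-15/116, 13/116)
j=7 picked index 7: u0 ∈ [5/232, 1/8)
intersection: [5/232, 7/116)

5/232 7/116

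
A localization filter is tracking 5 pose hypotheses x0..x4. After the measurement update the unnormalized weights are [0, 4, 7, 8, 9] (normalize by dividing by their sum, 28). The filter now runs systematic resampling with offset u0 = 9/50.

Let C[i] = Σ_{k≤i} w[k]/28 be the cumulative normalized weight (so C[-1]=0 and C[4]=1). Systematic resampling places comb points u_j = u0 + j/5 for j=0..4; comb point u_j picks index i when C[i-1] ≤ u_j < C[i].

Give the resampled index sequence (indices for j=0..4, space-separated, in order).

C = [0, 1/7, 11/28, 19/28, 1]
j=0: u_0=9/50 ∈ [1/7, 11/28) → index 2
j=1: u_1=19/50 ∈ [1/7, 11/28) → index 2
j=2: u_2=29/50 ∈ [11/28, 19/28) → index 3
j=3: u_3=39/50 ∈ [19/28, 1) → index 4
j=4: u_4=49/50 ∈ [19/28, 1) → index 4

2 2 3 4 4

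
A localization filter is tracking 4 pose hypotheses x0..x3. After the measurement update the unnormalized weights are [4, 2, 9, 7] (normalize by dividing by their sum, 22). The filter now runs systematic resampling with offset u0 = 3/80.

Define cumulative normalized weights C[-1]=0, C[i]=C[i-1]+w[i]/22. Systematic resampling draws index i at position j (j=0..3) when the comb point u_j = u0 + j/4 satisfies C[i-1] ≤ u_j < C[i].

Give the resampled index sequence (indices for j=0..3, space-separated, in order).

0 2 2 3

C = [2/11, 3/11, 15/22, 1]
j=0: u_0=3/80 ∈ [0, 2/11) → index 0
j=1: u_1=23/80 ∈ [3/11, 15/22) → index 2
j=2: u_2=43/80 ∈ [3/11, 15/22) → index 2
j=3: u_3=63/80 ∈ [15/22, 1) → index 3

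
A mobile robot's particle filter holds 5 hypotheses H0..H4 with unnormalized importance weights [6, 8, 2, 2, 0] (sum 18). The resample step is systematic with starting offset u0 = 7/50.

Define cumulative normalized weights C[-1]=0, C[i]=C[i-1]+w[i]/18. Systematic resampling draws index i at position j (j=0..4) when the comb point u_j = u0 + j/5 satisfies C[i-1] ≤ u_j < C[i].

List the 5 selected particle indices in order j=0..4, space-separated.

C = [1/3, 7/9, 8/9, 1, 1]
j=0: u_0=7/50 ∈ [0, 1/3) → index 0
j=1: u_1=17/50 ∈ [1/3, 7/9) → index 1
j=2: u_2=27/50 ∈ [1/3, 7/9) → index 1
j=3: u_3=37/50 ∈ [1/3, 7/9) → index 1
j=4: u_4=47/50 ∈ [8/9, 1) → index 3

0 1 1 1 3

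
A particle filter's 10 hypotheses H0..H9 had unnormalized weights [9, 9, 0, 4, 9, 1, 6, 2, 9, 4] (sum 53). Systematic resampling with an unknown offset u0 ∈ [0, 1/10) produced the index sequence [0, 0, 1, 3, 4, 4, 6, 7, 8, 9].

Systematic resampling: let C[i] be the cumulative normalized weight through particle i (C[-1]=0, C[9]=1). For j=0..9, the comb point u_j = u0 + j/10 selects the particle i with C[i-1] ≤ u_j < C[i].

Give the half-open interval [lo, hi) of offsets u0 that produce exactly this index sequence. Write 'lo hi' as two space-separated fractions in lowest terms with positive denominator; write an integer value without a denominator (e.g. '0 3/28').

21/530 29/530

C = [9/53, 18/53, 18/53, 22/53, 31/53, 32/53, 38/53, 40/53, 49/53, 1]
j=0 picked index 0: u0 ∈ [0, 9/53)
j=1 picked index 0: u0 ∈ [-1/10, 37/530)
j=2 picked index 1: u0 ∈ [-8/265, 37/265)
j=3 picked index 3: u0 ∈ [21/530, 61/530)
j=4 picked index 4: u0 ∈ [4/265, 49/265)
j=5 picked index 4: u0 ∈ [-9/106, 9/106)
j=6 picked index 6: u0 ∈ [1/265, 31/265)
j=7 picked index 7: u0 ∈ [9/530, 29/530)
j=8 picked index 8: u0 ∈ [-12/265, 33/265)
j=9 picked index 9: u0 ∈ [13/530, 1/10)
intersection: [21/530, 29/530)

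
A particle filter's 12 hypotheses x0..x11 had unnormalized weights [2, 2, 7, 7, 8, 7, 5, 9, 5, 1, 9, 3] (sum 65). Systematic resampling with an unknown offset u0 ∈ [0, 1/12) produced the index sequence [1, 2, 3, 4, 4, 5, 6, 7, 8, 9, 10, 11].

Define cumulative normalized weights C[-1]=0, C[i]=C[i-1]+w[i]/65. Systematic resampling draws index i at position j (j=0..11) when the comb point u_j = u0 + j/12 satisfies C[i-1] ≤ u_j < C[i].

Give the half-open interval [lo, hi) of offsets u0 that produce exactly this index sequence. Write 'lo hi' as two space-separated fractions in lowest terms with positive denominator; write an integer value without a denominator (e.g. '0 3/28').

C = [2/65, 4/65, 11/65, 18/65, 2/5, 33/65, 38/65, 47/65, 4/5, 53/65, 62/65, 1]
j=0 picked index 1: u0 ∈ [2/65, 4/65)
j=1 picked index 2: u0 ∈ [-17/780, 67/780)
j=2 picked index 3: u0 ∈ [1/390, 43/390)
j=3 picked index 4: u0 ∈ [7/260, 3/20)
j=4 picked index 4: u0 ∈ [-11/195, 1/15)
j=5 picked index 5: u0 ∈ [-1/60, 71/780)
j=6 picked index 6: u0 ∈ [1/130, 11/130)
j=7 picked index 7: u0 ∈ [1/780, 109/780)
j=8 picked index 8: u0 ∈ [11/195, 2/15)
j=9 picked index 9: u0 ∈ [1/20, 17/260)
j=10 picked index 10: u0 ∈ [-7/390, 47/390)
j=11 picked index 11: u0 ∈ [29/780, 1/12)
intersection: [11/195, 4/65)

11/195 4/65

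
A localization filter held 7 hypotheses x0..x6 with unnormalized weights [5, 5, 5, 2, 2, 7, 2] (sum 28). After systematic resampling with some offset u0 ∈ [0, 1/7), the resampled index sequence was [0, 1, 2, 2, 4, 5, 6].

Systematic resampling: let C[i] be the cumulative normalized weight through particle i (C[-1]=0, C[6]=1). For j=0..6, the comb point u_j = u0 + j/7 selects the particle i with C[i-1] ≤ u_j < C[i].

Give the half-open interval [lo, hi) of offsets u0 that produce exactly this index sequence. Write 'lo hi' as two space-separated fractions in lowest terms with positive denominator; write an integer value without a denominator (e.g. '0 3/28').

C = [5/28, 5/14, 15/28, 17/28, 19/28, 13/14, 1]
j=0 picked index 0: u0 ∈ [0, 5/28)
j=1 picked index 1: u0 ∈ [1/28, 3/14)
j=2 picked index 2: u0 ∈ [1/14, 1/4)
j=3 picked index 2: u0 ∈ [-1/14, 3/28)
j=4 picked index 4: u0 ∈ [1/28, 3/28)
j=5 picked index 5: u0 ∈ [-1/28, 3/14)
j=6 picked index 6: u0 ∈ [1/14, 1/7)
intersection: [1/14, 3/28)

1/14 3/28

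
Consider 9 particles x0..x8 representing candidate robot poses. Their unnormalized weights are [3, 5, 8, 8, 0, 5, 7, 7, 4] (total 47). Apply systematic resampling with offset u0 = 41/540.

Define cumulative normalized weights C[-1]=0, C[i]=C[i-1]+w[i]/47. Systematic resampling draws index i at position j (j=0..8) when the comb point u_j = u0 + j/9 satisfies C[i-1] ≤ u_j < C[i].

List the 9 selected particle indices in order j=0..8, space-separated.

C = [3/47, 8/47, 16/47, 24/47, 24/47, 29/47, 36/47, 43/47, 1]
j=0: u_0=41/540 ∈ [3/47, 8/47) → index 1
j=1: u_1=101/540 ∈ [8/47, 16/47) → index 2
j=2: u_2=161/540 ∈ [8/47, 16/47) → index 2
j=3: u_3=221/540 ∈ [16/47, 24/47) → index 3
j=4: u_4=281/540 ∈ [24/47, 29/47) → index 5
j=5: u_5=341/540 ∈ [29/47, 36/47) → index 6
j=6: u_6=401/540 ∈ [29/47, 36/47) → index 6
j=7: u_7=461/540 ∈ [36/47, 43/47) → index 7
j=8: u_8=521/540 ∈ [43/47, 1) → index 8

1 2 2 3 5 6 6 7 8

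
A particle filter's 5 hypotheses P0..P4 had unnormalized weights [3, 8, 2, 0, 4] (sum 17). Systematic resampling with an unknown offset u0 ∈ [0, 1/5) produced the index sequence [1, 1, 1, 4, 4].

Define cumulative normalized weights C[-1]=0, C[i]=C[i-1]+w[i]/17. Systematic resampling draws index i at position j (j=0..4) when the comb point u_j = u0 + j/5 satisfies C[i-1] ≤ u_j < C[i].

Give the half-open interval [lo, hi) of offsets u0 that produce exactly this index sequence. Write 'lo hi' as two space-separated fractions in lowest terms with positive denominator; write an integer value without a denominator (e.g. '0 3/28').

3/17 1/5

C = [3/17, 11/17, 13/17, 13/17, 1]
j=0 picked index 1: u0 ∈ [3/17, 11/17)
j=1 picked index 1: u0 ∈ [-2/85, 38/85)
j=2 picked index 1: u0 ∈ [-19/85, 21/85)
j=3 picked index 4: u0 ∈ [14/85, 2/5)
j=4 picked index 4: u0 ∈ [-3/85, 1/5)
intersection: [3/17, 1/5)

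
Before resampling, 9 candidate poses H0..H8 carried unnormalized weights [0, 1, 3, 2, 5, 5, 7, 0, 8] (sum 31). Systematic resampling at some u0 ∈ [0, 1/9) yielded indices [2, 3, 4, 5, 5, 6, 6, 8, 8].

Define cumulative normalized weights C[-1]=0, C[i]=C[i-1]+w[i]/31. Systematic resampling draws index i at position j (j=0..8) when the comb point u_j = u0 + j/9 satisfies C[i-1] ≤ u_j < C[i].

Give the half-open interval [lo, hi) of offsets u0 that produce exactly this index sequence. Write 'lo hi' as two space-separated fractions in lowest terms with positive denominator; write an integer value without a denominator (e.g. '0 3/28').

C = [0, 1/31, 4/31, 6/31, 11/31, 16/31, 23/31, 23/31, 1]
j=0 picked index 2: u0 ∈ [1/31, 4/31)
j=1 picked index 3: u0 ∈ [5/279, 23/279)
j=2 picked index 4: u0 ∈ [-8/279, 37/279)
j=3 picked index 5: u0 ∈ [2/93, 17/93)
j=4 picked index 5: u0 ∈ [-25/279, 20/279)
j=5 picked index 6: u0 ∈ [-11/279, 52/279)
j=6 picked index 6: u0 ∈ [-14/93, 7/93)
j=7 picked index 8: u0 ∈ [-10/279, 2/9)
j=8 picked index 8: u0 ∈ [-41/279, 1/9)
intersection: [1/31, 20/279)

1/31 20/279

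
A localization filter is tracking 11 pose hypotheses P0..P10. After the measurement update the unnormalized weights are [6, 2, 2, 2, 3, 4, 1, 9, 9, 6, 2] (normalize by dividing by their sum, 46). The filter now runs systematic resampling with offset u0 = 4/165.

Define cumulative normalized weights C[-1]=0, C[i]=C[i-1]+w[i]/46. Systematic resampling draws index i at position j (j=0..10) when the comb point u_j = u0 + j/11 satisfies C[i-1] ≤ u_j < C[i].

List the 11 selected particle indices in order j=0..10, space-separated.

0 0 2 4 5 7 7 8 8 9 9

C = [3/23, 4/23, 5/23, 6/23, 15/46, 19/46, 10/23, 29/46, 19/23, 22/23, 1]
j=0: u_0=4/165 ∈ [0, 3/23) → index 0
j=1: u_1=19/165 ∈ [0, 3/23) → index 0
j=2: u_2=34/165 ∈ [4/23, 5/23) → index 2
j=3: u_3=49/165 ∈ [6/23, 15/46) → index 4
j=4: u_4=64/165 ∈ [15/46, 19/46) → index 5
j=5: u_5=79/165 ∈ [10/23, 29/46) → index 7
j=6: u_6=94/165 ∈ [10/23, 29/46) → index 7
j=7: u_7=109/165 ∈ [29/46, 19/23) → index 8
j=8: u_8=124/165 ∈ [29/46, 19/23) → index 8
j=9: u_9=139/165 ∈ [19/23, 22/23) → index 9
j=10: u_10=14/15 ∈ [19/23, 22/23) → index 9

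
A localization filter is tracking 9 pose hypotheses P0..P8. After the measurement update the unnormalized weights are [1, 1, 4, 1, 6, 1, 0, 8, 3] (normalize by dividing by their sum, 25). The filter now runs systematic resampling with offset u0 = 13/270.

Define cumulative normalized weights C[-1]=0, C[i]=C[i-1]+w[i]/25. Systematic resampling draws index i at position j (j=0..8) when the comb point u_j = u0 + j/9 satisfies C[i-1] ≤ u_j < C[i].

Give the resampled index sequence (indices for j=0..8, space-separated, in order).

C = [1/25, 2/25, 6/25, 7/25, 13/25, 14/25, 14/25, 22/25, 1]
j=0: u_0=13/270 ∈ [1/25, 2/25) → index 1
j=1: u_1=43/270 ∈ [2/25, 6/25) → index 2
j=2: u_2=73/270 ∈ [6/25, 7/25) → index 3
j=3: u_3=103/270 ∈ [7/25, 13/25) → index 4
j=4: u_4=133/270 ∈ [7/25, 13/25) → index 4
j=5: u_5=163/270 ∈ [14/25, 22/25) → index 7
j=6: u_6=193/270 ∈ [14/25, 22/25) → index 7
j=7: u_7=223/270 ∈ [14/25, 22/25) → index 7
j=8: u_8=253/270 ∈ [22/25, 1) → index 8

1 2 3 4 4 7 7 7 8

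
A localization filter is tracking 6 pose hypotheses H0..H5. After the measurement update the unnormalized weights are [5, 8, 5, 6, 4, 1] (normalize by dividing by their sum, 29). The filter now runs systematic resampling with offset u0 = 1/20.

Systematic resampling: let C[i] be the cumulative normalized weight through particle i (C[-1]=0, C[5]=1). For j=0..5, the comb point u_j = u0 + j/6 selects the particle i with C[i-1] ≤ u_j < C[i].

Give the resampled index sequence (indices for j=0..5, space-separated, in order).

0 1 1 2 3 4

C = [5/29, 13/29, 18/29, 24/29, 28/29, 1]
j=0: u_0=1/20 ∈ [0, 5/29) → index 0
j=1: u_1=13/60 ∈ [5/29, 13/29) → index 1
j=2: u_2=23/60 ∈ [5/29, 13/29) → index 1
j=3: u_3=11/20 ∈ [13/29, 18/29) → index 2
j=4: u_4=43/60 ∈ [18/29, 24/29) → index 3
j=5: u_5=53/60 ∈ [24/29, 28/29) → index 4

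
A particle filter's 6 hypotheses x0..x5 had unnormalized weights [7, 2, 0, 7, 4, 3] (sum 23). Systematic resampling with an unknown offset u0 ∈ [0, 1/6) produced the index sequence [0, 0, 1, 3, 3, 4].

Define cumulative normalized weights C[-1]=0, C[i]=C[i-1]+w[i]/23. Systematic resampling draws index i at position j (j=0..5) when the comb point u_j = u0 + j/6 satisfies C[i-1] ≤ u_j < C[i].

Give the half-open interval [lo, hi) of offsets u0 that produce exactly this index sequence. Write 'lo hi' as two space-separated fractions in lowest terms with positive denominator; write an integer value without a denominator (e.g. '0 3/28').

0 2/69

C = [7/23, 9/23, 9/23, 16/23, 20/23, 1]
j=0 picked index 0: u0 ∈ [0, 7/23)
j=1 picked index 0: u0 ∈ [-1/6, 19/138)
j=2 picked index 1: u0 ∈ [-2/69, 4/69)
j=3 picked index 3: u0 ∈ [-5/46, 9/46)
j=4 picked index 3: u0 ∈ [-19/69, 2/69)
j=5 picked index 4: u0 ∈ [-19/138, 5/138)
intersection: [0, 2/69)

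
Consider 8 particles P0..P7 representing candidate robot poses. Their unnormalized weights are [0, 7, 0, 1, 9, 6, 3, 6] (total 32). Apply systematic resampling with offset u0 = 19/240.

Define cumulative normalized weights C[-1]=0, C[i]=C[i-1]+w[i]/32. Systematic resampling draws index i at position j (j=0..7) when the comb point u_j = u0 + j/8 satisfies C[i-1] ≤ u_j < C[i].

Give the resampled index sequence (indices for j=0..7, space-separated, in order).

1 1 4 4 5 5 7 7

C = [0, 7/32, 7/32, 1/4, 17/32, 23/32, 13/16, 1]
j=0: u_0=19/240 ∈ [0, 7/32) → index 1
j=1: u_1=49/240 ∈ [0, 7/32) → index 1
j=2: u_2=79/240 ∈ [1/4, 17/32) → index 4
j=3: u_3=109/240 ∈ [1/4, 17/32) → index 4
j=4: u_4=139/240 ∈ [17/32, 23/32) → index 5
j=5: u_5=169/240 ∈ [17/32, 23/32) → index 5
j=6: u_6=199/240 ∈ [13/16, 1) → index 7
j=7: u_7=229/240 ∈ [13/16, 1) → index 7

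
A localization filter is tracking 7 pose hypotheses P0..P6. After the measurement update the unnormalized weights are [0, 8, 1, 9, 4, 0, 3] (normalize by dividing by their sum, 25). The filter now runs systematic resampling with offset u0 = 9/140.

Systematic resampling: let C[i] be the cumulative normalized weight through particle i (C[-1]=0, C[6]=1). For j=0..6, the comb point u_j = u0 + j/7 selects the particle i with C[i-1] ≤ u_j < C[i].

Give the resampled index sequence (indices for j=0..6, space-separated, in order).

1 1 2 3 3 4 6

C = [0, 8/25, 9/25, 18/25, 22/25, 22/25, 1]
j=0: u_0=9/140 ∈ [0, 8/25) → index 1
j=1: u_1=29/140 ∈ [0, 8/25) → index 1
j=2: u_2=7/20 ∈ [8/25, 9/25) → index 2
j=3: u_3=69/140 ∈ [9/25, 18/25) → index 3
j=4: u_4=89/140 ∈ [9/25, 18/25) → index 3
j=5: u_5=109/140 ∈ [18/25, 22/25) → index 4
j=6: u_6=129/140 ∈ [22/25, 1) → index 6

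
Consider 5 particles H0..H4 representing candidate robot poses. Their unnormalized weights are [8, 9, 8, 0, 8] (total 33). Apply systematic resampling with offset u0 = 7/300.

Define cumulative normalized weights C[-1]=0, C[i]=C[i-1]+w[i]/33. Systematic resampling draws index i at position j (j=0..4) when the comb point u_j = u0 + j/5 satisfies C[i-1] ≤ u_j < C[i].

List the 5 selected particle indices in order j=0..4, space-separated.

C = [8/33, 17/33, 25/33, 25/33, 1]
j=0: u_0=7/300 ∈ [0, 8/33) → index 0
j=1: u_1=67/300 ∈ [0, 8/33) → index 0
j=2: u_2=127/300 ∈ [8/33, 17/33) → index 1
j=3: u_3=187/300 ∈ [17/33, 25/33) → index 2
j=4: u_4=247/300 ∈ [25/33, 1) → index 4

0 0 1 2 4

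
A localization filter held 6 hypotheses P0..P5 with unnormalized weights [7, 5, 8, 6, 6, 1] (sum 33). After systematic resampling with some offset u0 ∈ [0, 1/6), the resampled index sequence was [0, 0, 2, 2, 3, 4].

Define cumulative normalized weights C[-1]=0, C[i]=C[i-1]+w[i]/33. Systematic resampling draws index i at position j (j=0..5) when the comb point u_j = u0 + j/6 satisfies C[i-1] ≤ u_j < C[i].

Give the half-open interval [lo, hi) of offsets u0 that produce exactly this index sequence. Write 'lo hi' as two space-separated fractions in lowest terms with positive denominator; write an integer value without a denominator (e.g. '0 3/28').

1/33 1/22

C = [7/33, 4/11, 20/33, 26/33, 32/33, 1]
j=0 picked index 0: u0 ∈ [0, 7/33)
j=1 picked index 0: u0 ∈ [-1/6, 1/22)
j=2 picked index 2: u0 ∈ [1/33, 3/11)
j=3 picked index 2: u0 ∈ [-3/22, 7/66)
j=4 picked index 3: u0 ∈ [-2/33, 4/33)
j=5 picked index 4: u0 ∈ [-1/22, 3/22)
intersection: [1/33, 1/22)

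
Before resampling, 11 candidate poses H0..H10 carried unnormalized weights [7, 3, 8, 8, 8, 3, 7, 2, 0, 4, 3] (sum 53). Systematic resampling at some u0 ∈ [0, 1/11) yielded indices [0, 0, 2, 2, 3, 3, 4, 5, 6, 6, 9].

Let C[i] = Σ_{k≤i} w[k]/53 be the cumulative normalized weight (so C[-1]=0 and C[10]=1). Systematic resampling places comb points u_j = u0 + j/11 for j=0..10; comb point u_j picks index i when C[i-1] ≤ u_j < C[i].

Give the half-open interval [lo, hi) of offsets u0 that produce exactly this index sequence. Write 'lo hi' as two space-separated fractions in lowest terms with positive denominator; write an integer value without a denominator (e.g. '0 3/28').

4/583 7/583

C = [7/53, 10/53, 18/53, 26/53, 34/53, 37/53, 44/53, 46/53, 46/53, 50/53, 1]
j=0 picked index 0: u0 ∈ [0, 7/53)
j=1 picked index 0: u0 ∈ [-1/11, 24/583)
j=2 picked index 2: u0 ∈ [4/583, 92/583)
j=3 picked index 2: u0 ∈ [-49/583, 39/583)
j=4 picked index 3: u0 ∈ [-14/583, 74/583)
j=5 picked index 3: u0 ∈ [-67/583, 21/583)
j=6 picked index 4: u0 ∈ [-32/583, 56/583)
j=7 picked index 5: u0 ∈ [3/583, 36/583)
j=8 picked index 6: u0 ∈ [-17/583, 60/583)
j=9 picked index 6: u0 ∈ [-70/583, 7/583)
j=10 picked index 9: u0 ∈ [-24/583, 20/583)
intersection: [4/583, 7/583)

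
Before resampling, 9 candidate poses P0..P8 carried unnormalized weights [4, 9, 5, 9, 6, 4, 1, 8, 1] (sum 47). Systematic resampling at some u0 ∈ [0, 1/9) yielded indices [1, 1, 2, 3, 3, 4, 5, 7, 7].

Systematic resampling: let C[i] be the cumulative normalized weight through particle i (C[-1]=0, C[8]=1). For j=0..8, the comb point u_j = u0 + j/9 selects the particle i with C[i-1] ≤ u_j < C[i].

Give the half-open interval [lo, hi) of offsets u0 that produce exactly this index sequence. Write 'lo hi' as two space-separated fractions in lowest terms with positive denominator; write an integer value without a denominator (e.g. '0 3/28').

C = [4/47, 13/47, 18/47, 27/47, 33/47, 37/47, 38/47, 46/47, 1]
j=0 picked index 1: u0 ∈ [4/47, 13/47)
j=1 picked index 1: u0 ∈ [-11/423, 70/423)
j=2 picked index 2: u0 ∈ [23/423, 68/423)
j=3 picked index 3: u0 ∈ [7/141, 34/141)
j=4 picked index 3: u0 ∈ [-26/423, 55/423)
j=5 picked index 4: u0 ∈ [8/423, 62/423)
j=6 picked index 5: u0 ∈ [5/141, 17/141)
j=7 picked index 7: u0 ∈ [13/423, 85/423)
j=8 picked index 7: u0 ∈ [-34/423, 38/423)
intersection: [4/47, 38/423)

4/47 38/423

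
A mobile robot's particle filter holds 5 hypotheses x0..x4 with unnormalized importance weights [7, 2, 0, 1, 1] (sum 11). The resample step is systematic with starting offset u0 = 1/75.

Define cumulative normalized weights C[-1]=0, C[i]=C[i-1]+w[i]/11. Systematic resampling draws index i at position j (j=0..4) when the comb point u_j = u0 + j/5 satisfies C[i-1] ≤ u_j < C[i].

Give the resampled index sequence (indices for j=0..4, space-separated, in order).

C = [7/11, 9/11, 9/11, 10/11, 1]
j=0: u_0=1/75 ∈ [0, 7/11) → index 0
j=1: u_1=16/75 ∈ [0, 7/11) → index 0
j=2: u_2=31/75 ∈ [0, 7/11) → index 0
j=3: u_3=46/75 ∈ [0, 7/11) → index 0
j=4: u_4=61/75 ∈ [7/11, 9/11) → index 1

0 0 0 0 1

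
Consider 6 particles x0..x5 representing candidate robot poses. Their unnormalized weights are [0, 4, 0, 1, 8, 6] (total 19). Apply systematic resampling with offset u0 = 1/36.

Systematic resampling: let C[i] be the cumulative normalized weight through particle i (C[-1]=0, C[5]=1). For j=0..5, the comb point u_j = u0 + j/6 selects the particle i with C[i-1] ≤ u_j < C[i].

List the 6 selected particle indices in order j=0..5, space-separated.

C = [0, 4/19, 4/19, 5/19, 13/19, 1]
j=0: u_0=1/36 ∈ [0, 4/19) → index 1
j=1: u_1=7/36 ∈ [0, 4/19) → index 1
j=2: u_2=13/36 ∈ [5/19, 13/19) → index 4
j=3: u_3=19/36 ∈ [5/19, 13/19) → index 4
j=4: u_4=25/36 ∈ [13/19, 1) → index 5
j=5: u_5=31/36 ∈ [13/19, 1) → index 5

1 1 4 4 5 5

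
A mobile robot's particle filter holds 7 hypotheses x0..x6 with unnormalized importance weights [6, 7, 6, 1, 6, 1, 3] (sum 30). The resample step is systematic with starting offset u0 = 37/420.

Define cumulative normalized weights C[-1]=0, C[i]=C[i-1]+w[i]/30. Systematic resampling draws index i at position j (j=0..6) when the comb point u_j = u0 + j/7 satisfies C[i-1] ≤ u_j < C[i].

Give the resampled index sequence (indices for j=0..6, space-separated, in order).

0 1 1 2 3 4 6

C = [1/5, 13/30, 19/30, 2/3, 13/15, 9/10, 1]
j=0: u_0=37/420 ∈ [0, 1/5) → index 0
j=1: u_1=97/420 ∈ [1/5, 13/30) → index 1
j=2: u_2=157/420 ∈ [1/5, 13/30) → index 1
j=3: u_3=31/60 ∈ [13/30, 19/30) → index 2
j=4: u_4=277/420 ∈ [19/30, 2/3) → index 3
j=5: u_5=337/420 ∈ [2/3, 13/15) → index 4
j=6: u_6=397/420 ∈ [9/10, 1) → index 6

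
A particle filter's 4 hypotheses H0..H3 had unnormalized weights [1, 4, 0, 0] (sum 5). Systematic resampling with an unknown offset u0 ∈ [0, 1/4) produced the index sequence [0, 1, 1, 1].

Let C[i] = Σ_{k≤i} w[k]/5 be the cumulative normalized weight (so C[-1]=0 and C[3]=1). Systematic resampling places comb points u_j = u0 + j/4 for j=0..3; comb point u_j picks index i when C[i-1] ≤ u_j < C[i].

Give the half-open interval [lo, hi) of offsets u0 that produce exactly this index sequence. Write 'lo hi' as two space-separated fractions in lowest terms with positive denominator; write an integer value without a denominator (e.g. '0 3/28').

0 1/5

C = [1/5, 1, 1, 1]
j=0 picked index 0: u0 ∈ [0, 1/5)
j=1 picked index 1: u0 ∈ [-1/20, 3/4)
j=2 picked index 1: u0 ∈ [-3/10, 1/2)
j=3 picked index 1: u0 ∈ [-11/20, 1/4)
intersection: [0, 1/5)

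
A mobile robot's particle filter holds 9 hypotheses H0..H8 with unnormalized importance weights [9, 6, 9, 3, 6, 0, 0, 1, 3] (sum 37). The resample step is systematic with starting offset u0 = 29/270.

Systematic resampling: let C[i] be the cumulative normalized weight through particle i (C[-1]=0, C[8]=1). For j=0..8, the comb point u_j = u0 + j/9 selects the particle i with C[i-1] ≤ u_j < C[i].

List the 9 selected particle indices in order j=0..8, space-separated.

C = [9/37, 15/37, 24/37, 27/37, 33/37, 33/37, 33/37, 34/37, 1]
j=0: u_0=29/270 ∈ [0, 9/37) → index 0
j=1: u_1=59/270 ∈ [0, 9/37) → index 0
j=2: u_2=89/270 ∈ [9/37, 15/37) → index 1
j=3: u_3=119/270 ∈ [15/37, 24/37) → index 2
j=4: u_4=149/270 ∈ [15/37, 24/37) → index 2
j=5: u_5=179/270 ∈ [24/37, 27/37) → index 3
j=6: u_6=209/270 ∈ [27/37, 33/37) → index 4
j=7: u_7=239/270 ∈ [27/37, 33/37) → index 4
j=8: u_8=269/270 ∈ [34/37, 1) → index 8

0 0 1 2 2 3 4 4 8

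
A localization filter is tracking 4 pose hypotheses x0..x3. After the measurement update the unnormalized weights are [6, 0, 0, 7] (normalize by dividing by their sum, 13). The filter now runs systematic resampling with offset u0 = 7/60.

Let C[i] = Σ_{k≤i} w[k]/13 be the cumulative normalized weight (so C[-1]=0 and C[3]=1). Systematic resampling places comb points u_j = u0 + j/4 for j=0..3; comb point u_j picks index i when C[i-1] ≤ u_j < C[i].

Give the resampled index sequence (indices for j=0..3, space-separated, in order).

0 0 3 3

C = [6/13, 6/13, 6/13, 1]
j=0: u_0=7/60 ∈ [0, 6/13) → index 0
j=1: u_1=11/30 ∈ [0, 6/13) → index 0
j=2: u_2=37/60 ∈ [6/13, 1) → index 3
j=3: u_3=13/15 ∈ [6/13, 1) → index 3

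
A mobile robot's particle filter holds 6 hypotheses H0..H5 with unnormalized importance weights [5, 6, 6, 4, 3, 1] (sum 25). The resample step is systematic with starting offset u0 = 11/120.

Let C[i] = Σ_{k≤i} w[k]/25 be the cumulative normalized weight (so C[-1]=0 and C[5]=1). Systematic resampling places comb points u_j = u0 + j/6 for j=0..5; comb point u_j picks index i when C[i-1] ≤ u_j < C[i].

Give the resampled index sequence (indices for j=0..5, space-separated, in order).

C = [1/5, 11/25, 17/25, 21/25, 24/25, 1]
j=0: u_0=11/120 ∈ [0, 1/5) → index 0
j=1: u_1=31/120 ∈ [1/5, 11/25) → index 1
j=2: u_2=17/40 ∈ [1/5, 11/25) → index 1
j=3: u_3=71/120 ∈ [11/25, 17/25) → index 2
j=4: u_4=91/120 ∈ [17/25, 21/25) → index 3
j=5: u_5=37/40 ∈ [21/25, 24/25) → index 4

0 1 1 2 3 4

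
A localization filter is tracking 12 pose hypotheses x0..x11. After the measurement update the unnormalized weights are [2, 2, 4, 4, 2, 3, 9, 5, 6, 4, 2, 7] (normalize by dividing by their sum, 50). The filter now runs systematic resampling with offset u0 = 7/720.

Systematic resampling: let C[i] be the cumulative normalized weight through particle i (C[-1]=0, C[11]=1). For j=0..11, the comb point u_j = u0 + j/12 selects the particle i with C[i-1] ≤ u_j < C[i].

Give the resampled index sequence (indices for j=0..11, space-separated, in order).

C = [1/25, 2/25, 4/25, 6/25, 7/25, 17/50, 13/25, 31/50, 37/50, 41/50, 43/50, 1]
j=0: u_0=7/720 ∈ [0, 1/25) → index 0
j=1: u_1=67/720 ∈ [2/25, 4/25) → index 2
j=2: u_2=127/720 ∈ [4/25, 6/25) → index 3
j=3: u_3=187/720 ∈ [6/25, 7/25) → index 4
j=4: u_4=247/720 ∈ [17/50, 13/25) → index 6
j=5: u_5=307/720 ∈ [17/50, 13/25) → index 6
j=6: u_6=367/720 ∈ [17/50, 13/25) → index 6
j=7: u_7=427/720 ∈ [13/25, 31/50) → index 7
j=8: u_8=487/720 ∈ [31/50, 37/50) → index 8
j=9: u_9=547/720 ∈ [37/50, 41/50) → index 9
j=10: u_10=607/720 ∈ [41/50, 43/50) → index 10
j=11: u_11=667/720 ∈ [43/50, 1) → index 11

0 2 3 4 6 6 6 7 8 9 10 11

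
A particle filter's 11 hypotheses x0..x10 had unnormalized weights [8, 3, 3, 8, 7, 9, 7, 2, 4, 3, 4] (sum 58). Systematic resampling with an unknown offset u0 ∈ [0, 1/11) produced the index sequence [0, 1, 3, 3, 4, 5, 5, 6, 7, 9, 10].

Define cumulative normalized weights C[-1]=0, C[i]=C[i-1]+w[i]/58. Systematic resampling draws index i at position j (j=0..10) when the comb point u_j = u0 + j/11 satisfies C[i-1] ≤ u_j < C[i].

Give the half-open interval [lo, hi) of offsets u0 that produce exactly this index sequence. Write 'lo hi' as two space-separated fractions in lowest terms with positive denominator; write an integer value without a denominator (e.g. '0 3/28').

C = [4/29, 11/58, 7/29, 11/29, 1/2, 19/29, 45/58, 47/58, 51/58, 27/29, 1]
j=0 picked index 0: u0 ∈ [0, 4/29)
j=1 picked index 1: u0 ∈ [15/319, 63/638)
j=2 picked index 3: u0 ∈ [19/319, 63/319)
j=3 picked index 3: u0 ∈ [-10/319, 34/319)
j=4 picked index 4: u0 ∈ [5/319, 3/22)
j=5 picked index 5: u0 ∈ [1/22, 64/319)
j=6 picked index 5: u0 ∈ [-1/22, 35/319)
j=7 picked index 6: u0 ∈ [6/319, 89/638)
j=8 picked index 7: u0 ∈ [31/638, 53/638)
j=9 picked index 9: u0 ∈ [39/638, 36/319)
j=10 picked index 10: u0 ∈ [7/319, 1/11)
intersection: [39/638, 53/638)

39/638 53/638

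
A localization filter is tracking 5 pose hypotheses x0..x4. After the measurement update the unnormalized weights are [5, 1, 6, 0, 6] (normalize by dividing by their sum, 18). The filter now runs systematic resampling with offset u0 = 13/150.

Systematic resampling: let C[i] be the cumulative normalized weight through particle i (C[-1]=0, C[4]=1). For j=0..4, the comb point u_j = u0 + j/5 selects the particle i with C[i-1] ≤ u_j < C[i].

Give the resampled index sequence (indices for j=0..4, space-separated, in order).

C = [5/18, 1/3, 2/3, 2/3, 1]
j=0: u_0=13/150 ∈ [0, 5/18) → index 0
j=1: u_1=43/150 ∈ [5/18, 1/3) → index 1
j=2: u_2=73/150 ∈ [1/3, 2/3) → index 2
j=3: u_3=103/150 ∈ [2/3, 1) → index 4
j=4: u_4=133/150 ∈ [2/3, 1) → index 4

0 1 2 4 4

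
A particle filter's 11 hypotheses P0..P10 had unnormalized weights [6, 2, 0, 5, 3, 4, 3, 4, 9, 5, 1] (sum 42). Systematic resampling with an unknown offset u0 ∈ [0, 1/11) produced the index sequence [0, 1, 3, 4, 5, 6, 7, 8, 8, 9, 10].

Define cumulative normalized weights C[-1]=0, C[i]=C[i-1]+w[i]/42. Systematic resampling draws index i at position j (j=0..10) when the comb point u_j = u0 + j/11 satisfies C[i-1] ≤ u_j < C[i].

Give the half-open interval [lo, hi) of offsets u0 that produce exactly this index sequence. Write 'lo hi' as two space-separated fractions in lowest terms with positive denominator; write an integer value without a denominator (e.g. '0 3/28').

31/462 1/11

C = [1/7, 4/21, 4/21, 13/42, 8/21, 10/21, 23/42, 9/14, 6/7, 41/42, 1]
j=0 picked index 0: u0 ∈ [0, 1/7)
j=1 picked index 1: u0 ∈ [4/77, 23/231)
j=2 picked index 3: u0 ∈ [2/231, 59/462)
j=3 picked index 4: u0 ∈ [17/462, 25/231)
j=4 picked index 5: u0 ∈ [4/231, 26/231)
j=5 picked index 6: u0 ∈ [5/231, 43/462)
j=6 picked index 7: u0 ∈ [1/462, 15/154)
j=7 picked index 8: u0 ∈ [1/154, 17/77)
j=8 picked index 8: u0 ∈ [-13/154, 10/77)
j=9 picked index 9: u0 ∈ [3/77, 73/462)
j=10 picked index 10: u0 ∈ [31/462, 1/11)
intersection: [31/462, 1/11)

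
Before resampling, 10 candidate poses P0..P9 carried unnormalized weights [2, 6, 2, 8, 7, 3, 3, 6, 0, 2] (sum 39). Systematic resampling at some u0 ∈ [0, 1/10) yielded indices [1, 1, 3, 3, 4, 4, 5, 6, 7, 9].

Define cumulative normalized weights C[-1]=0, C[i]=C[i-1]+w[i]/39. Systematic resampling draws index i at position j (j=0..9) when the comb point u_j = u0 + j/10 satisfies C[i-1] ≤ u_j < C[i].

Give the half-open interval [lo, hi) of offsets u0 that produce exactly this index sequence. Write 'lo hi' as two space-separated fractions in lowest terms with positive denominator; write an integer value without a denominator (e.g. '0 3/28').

4/65 37/390

C = [2/39, 8/39, 10/39, 6/13, 25/39, 28/39, 31/39, 37/39, 37/39, 1]
j=0 picked index 1: u0 ∈ [2/39, 8/39)
j=1 picked index 1: u0 ∈ [-19/390, 41/390)
j=2 picked index 3: u0 ∈ [11/195, 17/65)
j=3 picked index 3: u0 ∈ [-17/390, 21/130)
j=4 picked index 4: u0 ∈ [4/65, 47/195)
j=5 picked index 4: u0 ∈ [-1/26, 11/78)
j=6 picked index 5: u0 ∈ [8/195, 23/195)
j=7 picked index 6: u0 ∈ [7/390, 37/390)
j=8 picked index 7: u0 ∈ [-1/195, 29/195)
j=9 picked index 9: u0 ∈ [19/390, 1/10)
intersection: [4/65, 37/390)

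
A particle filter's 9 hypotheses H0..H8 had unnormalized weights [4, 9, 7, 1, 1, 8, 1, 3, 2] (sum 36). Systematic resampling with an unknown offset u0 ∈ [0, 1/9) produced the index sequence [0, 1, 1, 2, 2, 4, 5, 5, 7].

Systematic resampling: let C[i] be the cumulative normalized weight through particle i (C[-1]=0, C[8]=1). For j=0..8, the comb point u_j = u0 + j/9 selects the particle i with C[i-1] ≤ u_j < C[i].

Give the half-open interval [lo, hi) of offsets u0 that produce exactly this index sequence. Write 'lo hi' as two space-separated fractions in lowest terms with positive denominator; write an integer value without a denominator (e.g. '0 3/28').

1/36 1/18

C = [1/9, 13/36, 5/9, 7/12, 11/18, 5/6, 31/36, 17/18, 1]
j=0 picked index 0: u0 ∈ [0, 1/9)
j=1 picked index 1: u0 ∈ [0, 1/4)
j=2 picked index 1: u0 ∈ [-1/9, 5/36)
j=3 picked index 2: u0 ∈ [1/36, 2/9)
j=4 picked index 2: u0 ∈ [-1/12, 1/9)
j=5 picked index 4: u0 ∈ [1/36, 1/18)
j=6 picked index 5: u0 ∈ [-1/18, 1/6)
j=7 picked index 5: u0 ∈ [-1/6, 1/18)
j=8 picked index 7: u0 ∈ [-1/36, 1/18)
intersection: [1/36, 1/18)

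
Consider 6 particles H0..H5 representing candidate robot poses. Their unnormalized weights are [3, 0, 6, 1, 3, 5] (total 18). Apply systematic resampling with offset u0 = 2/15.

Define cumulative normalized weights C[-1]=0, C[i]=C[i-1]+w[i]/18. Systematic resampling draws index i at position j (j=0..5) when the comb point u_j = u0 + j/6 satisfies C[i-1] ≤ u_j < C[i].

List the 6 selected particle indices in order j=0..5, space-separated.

0 2 2 4 5 5

C = [1/6, 1/6, 1/2, 5/9, 13/18, 1]
j=0: u_0=2/15 ∈ [0, 1/6) → index 0
j=1: u_1=3/10 ∈ [1/6, 1/2) → index 2
j=2: u_2=7/15 ∈ [1/6, 1/2) → index 2
j=3: u_3=19/30 ∈ [5/9, 13/18) → index 4
j=4: u_4=4/5 ∈ [13/18, 1) → index 5
j=5: u_5=29/30 ∈ [13/18, 1) → index 5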